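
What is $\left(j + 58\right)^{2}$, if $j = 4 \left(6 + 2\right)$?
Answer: $8100$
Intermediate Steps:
$j = 32$ ($j = 4 \cdot 8 = 32$)
$\left(j + 58\right)^{2} = \left(32 + 58\right)^{2} = 90^{2} = 8100$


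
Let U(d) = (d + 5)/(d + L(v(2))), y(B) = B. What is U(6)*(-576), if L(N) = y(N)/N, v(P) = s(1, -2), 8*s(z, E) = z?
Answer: -6336/7 ≈ -905.14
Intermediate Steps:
s(z, E) = z/8
v(P) = ⅛ (v(P) = (⅛)*1 = ⅛)
L(N) = 1 (L(N) = N/N = 1)
U(d) = (5 + d)/(1 + d) (U(d) = (d + 5)/(d + 1) = (5 + d)/(1 + d))
U(6)*(-576) = ((5 + 6)/(1 + 6))*(-576) = (11/7)*(-576) = -6336/7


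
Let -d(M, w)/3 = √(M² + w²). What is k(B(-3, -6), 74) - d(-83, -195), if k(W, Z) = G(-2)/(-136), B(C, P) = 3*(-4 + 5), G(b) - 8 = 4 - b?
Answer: -7/68 + 3*√44914 ≈ 635.68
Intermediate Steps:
G(b) = 12 - b (G(b) = 8 + (4 - b) = 12 - b)
B(C, P) = 3 (B(C, P) = 3*1 = 3)
d(M, w) = -3*√(M² + w²)
k(W, Z) = -7/68 (k(W, Z) = (12 - 1*(-2))/(-136) = (12 + 2)*(-1/136) = 14*(-1/136) = -7/68)
k(B(-3, -6), 74) - d(-83, -195) = -7/68 - (-3)*√((-83)² + (-195)²) = -7/68 - (-3)*√(6889 + 38025) = -7/68 - (-3)*√44914 = -7/68 + 3*√44914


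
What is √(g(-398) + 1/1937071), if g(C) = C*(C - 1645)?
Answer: √3051002175825000745/1937071 ≈ 901.73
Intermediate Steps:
g(C) = C*(-1645 + C)
√(g(-398) + 1/1937071) = √(-398*(-1645 - 398) + 1/1937071) = √(-398*(-2043) + 1/1937071) = √(813114 + 1/1937071) = √(1575059549095/1937071) = √3051002175825000745/1937071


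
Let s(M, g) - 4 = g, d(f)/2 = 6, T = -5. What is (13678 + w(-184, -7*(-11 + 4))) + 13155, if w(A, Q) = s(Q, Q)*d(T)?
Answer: 27469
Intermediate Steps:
d(f) = 12 (d(f) = 2*6 = 12)
s(M, g) = 4 + g
w(A, Q) = 48 + 12*Q (w(A, Q) = (4 + Q)*12 = 48 + 12*Q)
(13678 + w(-184, -7*(-11 + 4))) + 13155 = (13678 + (48 + 12*(-7*(-11 + 4)))) + 13155 = (13678 + (48 + 12*(-7*(-7)))) + 13155 = (13678 + (48 + 12*49)) + 13155 = (13678 + (48 + 588)) + 13155 = (13678 + 636) + 13155 = 14314 + 13155 = 27469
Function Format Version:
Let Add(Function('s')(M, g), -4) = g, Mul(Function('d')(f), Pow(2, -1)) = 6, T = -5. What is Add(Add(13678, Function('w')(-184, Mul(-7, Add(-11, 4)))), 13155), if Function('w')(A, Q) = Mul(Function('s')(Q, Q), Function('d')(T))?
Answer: 27469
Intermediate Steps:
Function('d')(f) = 12 (Function('d')(f) = Mul(2, 6) = 12)
Function('s')(M, g) = Add(4, g)
Function('w')(A, Q) = Add(48, Mul(12, Q)) (Function('w')(A, Q) = Mul(Add(4, Q), 12) = Add(48, Mul(12, Q)))
Add(Add(13678, Function('w')(-184, Mul(-7, Add(-11, 4)))), 13155) = Add(Add(13678, Add(48, Mul(12, Mul(-7, Add(-11, 4))))), 13155) = Add(Add(13678, Add(48, Mul(12, Mul(-7, -7)))), 13155) = Add(Add(13678, Add(48, Mul(12, 49))), 13155) = Add(Add(13678, Add(48, 588)), 13155) = Add(Add(13678, 636), 13155) = Add(14314, 13155) = 27469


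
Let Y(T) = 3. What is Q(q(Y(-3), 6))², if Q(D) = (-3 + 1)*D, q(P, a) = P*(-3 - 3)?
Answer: 1296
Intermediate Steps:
q(P, a) = -6*P (q(P, a) = P*(-6) = -6*P)
Q(D) = -2*D
Q(q(Y(-3), 6))² = (-(-12)*3)² = (-2*(-18))² = 36² = 1296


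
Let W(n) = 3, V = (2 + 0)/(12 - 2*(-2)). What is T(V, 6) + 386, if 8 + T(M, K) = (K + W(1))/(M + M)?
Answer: 414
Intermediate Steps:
V = ⅛ (V = 2/(12 + 4) = 2/16 = 2*(1/16) = ⅛ ≈ 0.12500)
T(M, K) = -8 + (3 + K)/(2*M) (T(M, K) = -8 + (K + 3)/(M + M) = -8 + (3 + K)/((2*M)) = -8 + (3 + K)*(1/(2*M)) = -8 + (3 + K)/(2*M))
T(V, 6) + 386 = (3 + 6 - 16*⅛)/(2*(⅛)) + 386 = (½)*8*(3 + 6 - 2) + 386 = (½)*8*7 + 386 = 28 + 386 = 414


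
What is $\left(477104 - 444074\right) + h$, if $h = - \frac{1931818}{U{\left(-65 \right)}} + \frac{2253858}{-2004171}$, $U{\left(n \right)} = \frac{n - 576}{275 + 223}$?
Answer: $\frac{656844914620532}{428224537} \approx 1.5339 \cdot 10^{6}$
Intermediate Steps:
$U{\left(n \right)} = - \frac{96}{83} + \frac{n}{498}$ ($U{\left(n \right)} = \frac{-576 + n}{498} = \left(-576 + n\right) \frac{1}{498} = - \frac{96}{83} + \frac{n}{498}$)
$h = \frac{642700658163422}{428224537}$ ($h = - \frac{1931818}{- \frac{96}{83} + \frac{1}{498} \left(-65\right)} + \frac{2253858}{-2004171} = - \frac{1931818}{- \frac{96}{83} - \frac{65}{498}} + 2253858 \left(- \frac{1}{2004171}\right) = - \frac{1931818}{- \frac{641}{498}} - \frac{751286}{668057} = \left(-1931818\right) \left(- \frac{498}{641}\right) - \frac{751286}{668057} = \frac{962045364}{641} - \frac{751286}{668057} = \frac{642700658163422}{428224537} \approx 1.5009 \cdot 10^{6}$)
$\left(477104 - 444074\right) + h = \left(477104 - 444074\right) + \frac{642700658163422}{428224537} = 33030 + \frac{642700658163422}{428224537} = \frac{656844914620532}{428224537}$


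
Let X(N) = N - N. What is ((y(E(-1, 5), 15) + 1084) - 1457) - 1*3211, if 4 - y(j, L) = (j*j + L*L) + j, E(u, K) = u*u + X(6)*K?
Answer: -3807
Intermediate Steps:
X(N) = 0
E(u, K) = u² (E(u, K) = u*u + 0*K = u² + 0 = u²)
y(j, L) = 4 - j - L² - j² (y(j, L) = 4 - ((j*j + L*L) + j) = 4 - ((j² + L²) + j) = 4 - ((L² + j²) + j) = 4 - (j + L² + j²) = 4 + (-j - L² - j²) = 4 - j - L² - j²)
((y(E(-1, 5), 15) + 1084) - 1457) - 1*3211 = (((4 - 1*(-1)² - 1*15² - ((-1)²)²) + 1084) - 1457) - 1*3211 = (((4 - 1*1 - 1*225 - 1*1²) + 1084) - 1457) - 3211 = (((4 - 1 - 225 - 1*1) + 1084) - 1457) - 3211 = (((4 - 1 - 225 - 1) + 1084) - 1457) - 3211 = ((-223 + 1084) - 1457) - 3211 = (861 - 1457) - 3211 = -596 - 3211 = -3807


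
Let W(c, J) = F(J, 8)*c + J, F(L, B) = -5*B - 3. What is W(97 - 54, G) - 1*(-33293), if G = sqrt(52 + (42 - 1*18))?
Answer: 31444 + 2*sqrt(19) ≈ 31453.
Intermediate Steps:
F(L, B) = -3 - 5*B
G = 2*sqrt(19) (G = sqrt(52 + (42 - 18)) = sqrt(52 + 24) = sqrt(76) = 2*sqrt(19) ≈ 8.7178)
W(c, J) = J - 43*c (W(c, J) = (-3 - 5*8)*c + J = (-3 - 40)*c + J = -43*c + J = J - 43*c)
W(97 - 54, G) - 1*(-33293) = (2*sqrt(19) - 43*(97 - 54)) - 1*(-33293) = (2*sqrt(19) - 43*43) + 33293 = (2*sqrt(19) - 1849) + 33293 = (-1849 + 2*sqrt(19)) + 33293 = 31444 + 2*sqrt(19)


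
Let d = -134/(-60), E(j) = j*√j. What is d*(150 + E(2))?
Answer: 335 + 67*√2/15 ≈ 341.32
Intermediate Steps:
E(j) = j^(3/2)
d = 67/30 (d = -134*(-1/60) = 67/30 ≈ 2.2333)
d*(150 + E(2)) = 67*(150 + 2^(3/2))/30 = 67*(150 + 2*√2)/30 = 335 + 67*√2/15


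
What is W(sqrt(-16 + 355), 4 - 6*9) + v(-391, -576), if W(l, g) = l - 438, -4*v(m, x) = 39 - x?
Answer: -2367/4 + sqrt(339) ≈ -573.34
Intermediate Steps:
v(m, x) = -39/4 + x/4 (v(m, x) = -(39 - x)/4 = -39/4 + x/4)
W(l, g) = -438 + l
W(sqrt(-16 + 355), 4 - 6*9) + v(-391, -576) = (-438 + sqrt(-16 + 355)) + (-39/4 + (1/4)*(-576)) = (-438 + sqrt(339)) + (-39/4 - 144) = (-438 + sqrt(339)) - 615/4 = -2367/4 + sqrt(339)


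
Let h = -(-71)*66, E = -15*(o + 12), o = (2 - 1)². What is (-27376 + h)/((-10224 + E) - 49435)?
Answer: 11345/29927 ≈ 0.37909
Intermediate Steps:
o = 1 (o = 1² = 1)
E = -195 (E = -15*(1 + 12) = -15*13 = -195)
h = 4686 (h = -1*(-4686) = 4686)
(-27376 + h)/((-10224 + E) - 49435) = (-27376 + 4686)/((-10224 - 195) - 49435) = -22690/(-10419 - 49435) = -22690/(-59854) = -22690*(-1/59854) = 11345/29927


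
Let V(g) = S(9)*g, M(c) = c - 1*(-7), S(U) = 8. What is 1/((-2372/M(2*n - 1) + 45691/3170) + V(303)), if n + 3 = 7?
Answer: 22190/50348777 ≈ 0.00044073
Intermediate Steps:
n = 4 (n = -3 + 7 = 4)
M(c) = 7 + c (M(c) = c + 7 = 7 + c)
V(g) = 8*g
1/((-2372/M(2*n - 1) + 45691/3170) + V(303)) = 1/((-2372/(7 + (2*4 - 1)) + 45691/3170) + 8*303) = 1/((-2372/(7 + (8 - 1)) + 45691*(1/3170)) + 2424) = 1/((-2372/(7 + 7) + 45691/3170) + 2424) = 1/((-2372/14 + 45691/3170) + 2424) = 1/((-2372*1/14 + 45691/3170) + 2424) = 1/((-1186/7 + 45691/3170) + 2424) = 1/(-3439783/22190 + 2424) = 1/(50348777/22190) = 22190/50348777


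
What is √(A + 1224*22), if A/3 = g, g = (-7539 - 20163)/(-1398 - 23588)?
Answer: 3*√485987749/403 ≈ 164.11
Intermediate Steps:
g = 13851/12493 (g = -27702/(-24986) = -27702*(-1/24986) = 13851/12493 ≈ 1.1087)
A = 41553/12493 (A = 3*(13851/12493) = 41553/12493 ≈ 3.3261)
√(A + 1224*22) = √(41553/12493 + 1224*22) = √(41553/12493 + 26928) = √(336453057/12493) = 3*√485987749/403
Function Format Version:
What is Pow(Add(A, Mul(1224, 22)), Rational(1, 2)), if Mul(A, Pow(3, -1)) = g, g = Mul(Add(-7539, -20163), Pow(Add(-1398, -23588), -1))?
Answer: Mul(Rational(3, 403), Pow(485987749, Rational(1, 2))) ≈ 164.11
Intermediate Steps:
g = Rational(13851, 12493) (g = Mul(-27702, Pow(-24986, -1)) = Mul(-27702, Rational(-1, 24986)) = Rational(13851, 12493) ≈ 1.1087)
A = Rational(41553, 12493) (A = Mul(3, Rational(13851, 12493)) = Rational(41553, 12493) ≈ 3.3261)
Pow(Add(A, Mul(1224, 22)), Rational(1, 2)) = Pow(Add(Rational(41553, 12493), Mul(1224, 22)), Rational(1, 2)) = Pow(Add(Rational(41553, 12493), 26928), Rational(1, 2)) = Pow(Rational(336453057, 12493), Rational(1, 2)) = Mul(Rational(3, 403), Pow(485987749, Rational(1, 2)))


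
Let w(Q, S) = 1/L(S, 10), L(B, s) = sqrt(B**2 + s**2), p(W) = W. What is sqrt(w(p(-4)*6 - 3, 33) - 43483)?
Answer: sqrt(-61472830243 + 1189*sqrt(1189))/1189 ≈ 208.53*I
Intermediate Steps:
w(Q, S) = 1/sqrt(100 + S**2) (w(Q, S) = 1/(sqrt(S**2 + 10**2)) = 1/(sqrt(S**2 + 100)) = 1/(sqrt(100 + S**2)) = 1/sqrt(100 + S**2))
sqrt(w(p(-4)*6 - 3, 33) - 43483) = sqrt(1/sqrt(100 + 33**2) - 43483) = sqrt(1/sqrt(100 + 1089) - 43483) = sqrt(1/sqrt(1189) - 43483) = sqrt(sqrt(1189)/1189 - 43483) = sqrt(-43483 + sqrt(1189)/1189)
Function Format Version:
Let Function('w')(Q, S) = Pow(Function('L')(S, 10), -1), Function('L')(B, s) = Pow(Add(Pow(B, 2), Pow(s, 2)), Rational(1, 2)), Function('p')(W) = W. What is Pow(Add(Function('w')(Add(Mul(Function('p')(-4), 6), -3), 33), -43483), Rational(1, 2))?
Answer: Mul(Rational(1, 1189), Pow(Add(-61472830243, Mul(1189, Pow(1189, Rational(1, 2)))), Rational(1, 2))) ≈ Mul(208.53, I)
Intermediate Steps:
Function('w')(Q, S) = Pow(Add(100, Pow(S, 2)), Rational(-1, 2)) (Function('w')(Q, S) = Pow(Pow(Add(Pow(S, 2), Pow(10, 2)), Rational(1, 2)), -1) = Pow(Pow(Add(Pow(S, 2), 100), Rational(1, 2)), -1) = Pow(Pow(Add(100, Pow(S, 2)), Rational(1, 2)), -1) = Pow(Add(100, Pow(S, 2)), Rational(-1, 2)))
Pow(Add(Function('w')(Add(Mul(Function('p')(-4), 6), -3), 33), -43483), Rational(1, 2)) = Pow(Add(Pow(Add(100, Pow(33, 2)), Rational(-1, 2)), -43483), Rational(1, 2)) = Pow(Add(Pow(Add(100, 1089), Rational(-1, 2)), -43483), Rational(1, 2)) = Pow(Add(Pow(1189, Rational(-1, 2)), -43483), Rational(1, 2)) = Pow(Add(Mul(Rational(1, 1189), Pow(1189, Rational(1, 2))), -43483), Rational(1, 2)) = Pow(Add(-43483, Mul(Rational(1, 1189), Pow(1189, Rational(1, 2)))), Rational(1, 2))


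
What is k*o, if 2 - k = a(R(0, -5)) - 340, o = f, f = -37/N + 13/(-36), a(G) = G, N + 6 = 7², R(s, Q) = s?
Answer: -35929/86 ≈ -417.78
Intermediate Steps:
N = 43 (N = -6 + 7² = -6 + 49 = 43)
f = -1891/1548 (f = -37/43 + 13/(-36) = -37*1/43 + 13*(-1/36) = -37/43 - 13/36 = -1891/1548 ≈ -1.2216)
o = -1891/1548 ≈ -1.2216
k = 342 (k = 2 - (0 - 340) = 2 - 1*(-340) = 2 + 340 = 342)
k*o = 342*(-1891/1548) = -35929/86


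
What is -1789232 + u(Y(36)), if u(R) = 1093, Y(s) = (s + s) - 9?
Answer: -1788139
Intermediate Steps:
Y(s) = -9 + 2*s (Y(s) = 2*s - 9 = -9 + 2*s)
-1789232 + u(Y(36)) = -1789232 + 1093 = -1788139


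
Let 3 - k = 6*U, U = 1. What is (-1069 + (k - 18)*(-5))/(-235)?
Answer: 964/235 ≈ 4.1021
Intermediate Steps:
k = -3 (k = 3 - 6 = -3)
(-1069 + (k - 18)*(-5))/(-235) = (-1069 + (-3 - 18)*(-5))/(-235) = -(-1069 - 21*(-5))/235 = -(-1069 + 105)/235 = -1/235*(-964) = 964/235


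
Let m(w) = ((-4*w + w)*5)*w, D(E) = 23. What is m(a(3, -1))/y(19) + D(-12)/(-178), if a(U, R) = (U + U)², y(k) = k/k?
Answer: -3460343/178 ≈ -19440.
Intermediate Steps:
y(k) = 1
a(U, R) = 4*U² (a(U, R) = (2*U)² = 4*U²)
m(w) = -15*w² (m(w) = (-3*w*5)*w = (-15*w)*w = -15*w²)
m(a(3, -1))/y(19) + D(-12)/(-178) = -15*(4*3²)²/1 + 23/(-178) = -15*(4*9)²*1 + 23*(-1/178) = -15*36²*1 - 23/178 = -15*1296*1 - 23/178 = -19440*1 - 23/178 = -19440 - 23/178 = -3460343/178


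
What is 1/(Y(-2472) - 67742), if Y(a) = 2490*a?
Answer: -1/6223022 ≈ -1.6069e-7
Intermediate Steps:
1/(Y(-2472) - 67742) = 1/(2490*(-2472) - 67742) = 1/(-6155280 - 67742) = 1/(-6223022) = -1/6223022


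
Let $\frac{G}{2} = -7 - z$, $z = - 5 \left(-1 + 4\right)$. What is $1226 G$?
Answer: $19616$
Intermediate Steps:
$z = -15$ ($z = \left(-5\right) 3 = -15$)
$G = 16$ ($G = 2 \left(-7 - -15\right) = 2 \left(-7 + 15\right) = 2 \cdot 8 = 16$)
$1226 G = 1226 \cdot 16 = 19616$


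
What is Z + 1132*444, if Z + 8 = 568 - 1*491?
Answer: 502677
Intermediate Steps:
Z = 69 (Z = -8 + (568 - 1*491) = -8 + (568 - 491) = -8 + 77 = 69)
Z + 1132*444 = 69 + 1132*444 = 69 + 502608 = 502677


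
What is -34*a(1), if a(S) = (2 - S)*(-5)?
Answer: 170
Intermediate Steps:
a(S) = -10 + 5*S
-34*a(1) = -34*(-10 + 5*1) = -34*(-10 + 5) = -34*(-5) = 170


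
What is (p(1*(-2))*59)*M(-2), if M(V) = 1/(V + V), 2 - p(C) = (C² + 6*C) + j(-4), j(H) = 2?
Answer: -118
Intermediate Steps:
p(C) = -C² - 6*C (p(C) = 2 - ((C² + 6*C) + 2) = 2 - (2 + C² + 6*C) = 2 + (-2 - C² - 6*C) = -C² - 6*C)
M(V) = 1/(2*V)
(p(1*(-2))*59)*M(-2) = (((1*(-2))*(-6 - (-2)))*59)*((½)/(-2)) = (-2*(-6 - 1*(-2))*59)*((½)*(-½)) = (-2*(-6 + 2)*59)*(-¼) = (-2*(-4)*59)*(-¼) = (8*59)*(-¼) = 472*(-¼) = -118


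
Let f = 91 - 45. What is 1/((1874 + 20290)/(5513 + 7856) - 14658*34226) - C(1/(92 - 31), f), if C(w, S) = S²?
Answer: -14190455208427177/6706264276188 ≈ -2116.0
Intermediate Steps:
f = 46
1/((1874 + 20290)/(5513 + 7856) - 14658*34226) - C(1/(92 - 31), f) = 1/((1874 + 20290)/(5513 + 7856) - 14658*34226) - 1*46² = (1/34226)/(22164/13369 - 14658) - 1*2116 = (1/34226)/(22164*(1/13369) - 14658) - 2116 = (1/34226)/(22164/13369 - 14658) - 2116 = (1/34226)/(-195940638/13369) - 2116 = -13369/195940638*1/34226 - 2116 = -13369/6706264276188 - 2116 = -14190455208427177/6706264276188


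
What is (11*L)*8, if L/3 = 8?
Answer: 2112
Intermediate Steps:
L = 24 (L = 3*8 = 24)
(11*L)*8 = (11*24)*8 = 264*8 = 2112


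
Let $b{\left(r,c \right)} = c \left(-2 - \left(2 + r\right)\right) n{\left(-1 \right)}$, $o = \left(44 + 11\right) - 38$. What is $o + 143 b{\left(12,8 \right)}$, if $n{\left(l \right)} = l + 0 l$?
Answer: $18321$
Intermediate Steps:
$n{\left(l \right)} = l$ ($n{\left(l \right)} = l + 0 = l$)
$o = 17$ ($o = 55 - 38 = 17$)
$b{\left(r,c \right)} = - c \left(-4 - r\right)$ ($b{\left(r,c \right)} = c \left(-2 - \left(2 + r\right)\right) \left(-1\right) = c \left(-4 - r\right) \left(-1\right) = - c \left(-4 - r\right)$)
$o + 143 b{\left(12,8 \right)} = 17 + 143 \cdot 8 \left(4 + 12\right) = 17 + 143 \cdot 8 \cdot 16 = 17 + 143 \cdot 128 = 17 + 18304 = 18321$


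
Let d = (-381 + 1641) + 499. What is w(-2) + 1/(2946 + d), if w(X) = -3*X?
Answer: 28231/4705 ≈ 6.0002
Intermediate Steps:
d = 1759 (d = 1260 + 499 = 1759)
w(-2) + 1/(2946 + d) = -3*(-2) + 1/(2946 + 1759) = 6 + 1/4705 = 28231/4705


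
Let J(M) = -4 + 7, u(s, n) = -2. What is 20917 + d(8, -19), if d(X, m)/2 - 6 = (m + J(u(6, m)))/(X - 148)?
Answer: 732523/35 ≈ 20929.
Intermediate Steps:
J(M) = 3
d(X, m) = 12 + 2*(3 + m)/(-148 + X) (d(X, m) = 12 + 2*((m + 3)/(X - 148)) = 12 + 2*((3 + m)/(-148 + X)) = 12 + 2*(3 + m)/(-148 + X))
20917 + d(8, -19) = 20917 + 2*(-885 - 19 + 6*8)/(-148 + 8) = 20917 + 2*(-885 - 19 + 48)/(-140) = 20917 + 2*(-1/140)*(-856) = 20917 + 428/35 = 732523/35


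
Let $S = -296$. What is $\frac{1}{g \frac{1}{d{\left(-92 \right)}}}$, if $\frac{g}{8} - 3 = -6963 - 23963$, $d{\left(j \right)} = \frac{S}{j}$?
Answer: $- \frac{37}{2844916} \approx -1.3006 \cdot 10^{-5}$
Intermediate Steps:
$d{\left(j \right)} = - \frac{296}{j}$
$g = -247384$ ($g = 24 + 8 \left(-6963 - 23963\right) = 24 + 8 \left(-30926\right) = 24 - 247408 = -247384$)
$\frac{1}{g \frac{1}{d{\left(-92 \right)}}} = \frac{1}{\left(-247384\right) \frac{1}{\left(-296\right) \frac{1}{-92}}} = \frac{1}{\left(-247384\right) \frac{1}{\left(-296\right) \left(- \frac{1}{92}\right)}} = \frac{1}{\left(-247384\right) \frac{1}{\frac{74}{23}}} = \frac{1}{\left(-247384\right) \frac{23}{74}} = \frac{1}{- \frac{2844916}{37}} = - \frac{37}{2844916}$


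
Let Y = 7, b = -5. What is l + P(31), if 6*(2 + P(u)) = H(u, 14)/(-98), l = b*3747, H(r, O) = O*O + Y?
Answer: -1573937/84 ≈ -18737.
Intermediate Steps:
H(r, O) = 7 + O² (H(r, O) = O*O + 7 = O² + 7 = 7 + O²)
l = -18735 (l = -5*3747 = -18735)
P(u) = -197/84 (P(u) = -2 + ((7 + 14²)/(-98))/6 = -2 + ((7 + 196)*(-1/98))/6 = -2 + (203*(-1/98))/6 = -2 + (⅙)*(-29/14) = -2 - 29/84 = -197/84)
l + P(31) = -18735 - 197/84 = -1573937/84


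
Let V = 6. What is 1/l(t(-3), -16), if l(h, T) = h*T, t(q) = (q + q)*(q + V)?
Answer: 1/288 ≈ 0.0034722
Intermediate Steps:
t(q) = 2*q*(6 + q) (t(q) = (q + q)*(q + 6) = (2*q)*(6 + q) = 2*q*(6 + q))
l(h, T) = T*h
1/l(t(-3), -16) = 1/(-32*(-3)*(6 - 3)) = 1/(-32*(-3)*3) = 1/(-16*(-18)) = 1/288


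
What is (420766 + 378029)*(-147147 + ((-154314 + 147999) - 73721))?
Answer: -181472644485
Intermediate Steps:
(420766 + 378029)*(-147147 + ((-154314 + 147999) - 73721)) = 798795*(-147147 + (-6315 - 73721)) = 798795*(-147147 - 80036) = 798795*(-227183) = -181472644485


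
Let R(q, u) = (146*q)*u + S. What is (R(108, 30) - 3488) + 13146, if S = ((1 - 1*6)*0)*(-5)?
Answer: 482698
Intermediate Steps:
S = 0 (S = ((1 - 6)*0)*(-5) = -5*0*(-5) = 0*(-5) = 0)
R(q, u) = 146*q*u (R(q, u) = (146*q)*u + 0 = 146*q*u + 0 = 146*q*u)
(R(108, 30) - 3488) + 13146 = (146*108*30 - 3488) + 13146 = (473040 - 3488) + 13146 = 469552 + 13146 = 482698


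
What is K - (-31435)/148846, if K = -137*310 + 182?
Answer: -6294368213/148846 ≈ -42288.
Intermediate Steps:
K = -42288 (K = -42470 + 182 = -42288)
K - (-31435)/148846 = -42288 - (-31435)/148846 = -42288 - 1*(-31435/148846) = -42288 + 31435/148846 = -6294368213/148846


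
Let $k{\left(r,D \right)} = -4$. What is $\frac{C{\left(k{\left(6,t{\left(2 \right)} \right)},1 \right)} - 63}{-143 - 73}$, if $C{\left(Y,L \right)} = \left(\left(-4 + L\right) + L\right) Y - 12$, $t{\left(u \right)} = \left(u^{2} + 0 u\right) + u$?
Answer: $\frac{67}{216} \approx 0.31018$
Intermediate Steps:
$t{\left(u \right)} = u + u^{2}$ ($t{\left(u \right)} = \left(u^{2} + 0\right) + u = u^{2} + u = u + u^{2}$)
$C{\left(Y,L \right)} = -12 + Y \left(-4 + 2 L\right)$ ($C{\left(Y,L \right)} = \left(-4 + 2 L\right) Y - 12 = Y \left(-4 + 2 L\right) - 12 = -12 + Y \left(-4 + 2 L\right)$)
$\frac{C{\left(k{\left(6,t{\left(2 \right)} \right)},1 \right)} - 63}{-143 - 73} = \frac{\left(-12 - -16 + 2 \cdot 1 \left(-4\right)\right) - 63}{-143 - 73} = \frac{\left(-12 + 16 - 8\right) - 63}{-216} = \left(-4 - 63\right) \left(- \frac{1}{216}\right) = \left(-67\right) \left(- \frac{1}{216}\right) = \frac{67}{216}$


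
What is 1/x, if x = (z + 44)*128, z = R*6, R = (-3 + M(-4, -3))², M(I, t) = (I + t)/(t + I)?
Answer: 1/8704 ≈ 0.00011489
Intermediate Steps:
M(I, t) = 1 (M(I, t) = (I + t)/(I + t) = 1)
R = 4 (R = (-3 + 1)² = (-2)² = 4)
z = 24 (z = 4*6 = 24)
x = 8704 (x = (24 + 44)*128 = 68*128 = 8704)
1/x = 1/8704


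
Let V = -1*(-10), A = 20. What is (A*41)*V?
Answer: 8200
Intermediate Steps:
V = 10
(A*41)*V = (20*41)*10 = 820*10 = 8200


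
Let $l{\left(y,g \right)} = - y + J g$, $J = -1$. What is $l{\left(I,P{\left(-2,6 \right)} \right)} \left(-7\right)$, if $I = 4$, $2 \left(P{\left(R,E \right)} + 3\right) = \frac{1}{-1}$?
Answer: $\frac{7}{2} \approx 3.5$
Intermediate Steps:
$P{\left(R,E \right)} = - \frac{7}{2}$ ($P{\left(R,E \right)} = -3 + \frac{1}{2 \left(-1\right)} = -3 + \frac{1}{2} \left(-1\right) = -3 - \frac{1}{2} = - \frac{7}{2}$)
$l{\left(y,g \right)} = - g - y$ ($l{\left(y,g \right)} = - y - g = - g - y$)
$l{\left(I,P{\left(-2,6 \right)} \right)} \left(-7\right) = \left(\left(-1\right) \left(- \frac{7}{2}\right) - 4\right) \left(-7\right) = \left(\frac{7}{2} - 4\right) \left(-7\right) = \left(- \frac{1}{2}\right) \left(-7\right) = \frac{7}{2}$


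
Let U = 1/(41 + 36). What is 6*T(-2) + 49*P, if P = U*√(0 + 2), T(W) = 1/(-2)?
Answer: -3 + 7*√2/11 ≈ -2.1000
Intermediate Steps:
U = 1/77 ≈ 0.012987
T(W) = -½
P = √2/77 (P = √(0 + 2)/77 = √2/77 ≈ 0.018366)
6*T(-2) + 49*P = 6*(-½) + 49*(√2/77) = -3 + 7*√2/11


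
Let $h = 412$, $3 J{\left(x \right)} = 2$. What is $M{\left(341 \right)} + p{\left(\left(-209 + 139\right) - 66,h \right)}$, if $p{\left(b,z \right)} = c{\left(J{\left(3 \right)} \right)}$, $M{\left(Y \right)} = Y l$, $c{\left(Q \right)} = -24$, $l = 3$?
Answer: $999$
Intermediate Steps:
$J{\left(x \right)} = \frac{2}{3}$ ($J{\left(x \right)} = \frac{1}{3} \cdot 2 = \frac{2}{3}$)
$M{\left(Y \right)} = 3 Y$ ($M{\left(Y \right)} = Y 3 = 3 Y$)
$p{\left(b,z \right)} = -24$
$M{\left(341 \right)} + p{\left(\left(-209 + 139\right) - 66,h \right)} = 3 \cdot 341 - 24 = 1023 - 24 = 999$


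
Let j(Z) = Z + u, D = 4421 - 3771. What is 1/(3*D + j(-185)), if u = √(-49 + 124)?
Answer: 353/623030 - √3/623030 ≈ 0.00056381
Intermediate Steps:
u = 5*√3 (u = √75 = 5*√3 ≈ 8.6602)
D = 650
j(Z) = Z + 5*√3
1/(3*D + j(-185)) = 1/(3*650 + (-185 + 5*√3)) = 1/(1950 + (-185 + 5*√3)) = 1/(1765 + 5*√3)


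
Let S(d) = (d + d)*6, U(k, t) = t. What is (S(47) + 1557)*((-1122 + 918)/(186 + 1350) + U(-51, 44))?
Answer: 11909415/128 ≈ 93042.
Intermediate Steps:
S(d) = 12*d (S(d) = (2*d)*6 = 12*d)
(S(47) + 1557)*((-1122 + 918)/(186 + 1350) + U(-51, 44)) = (12*47 + 1557)*((-1122 + 918)/(186 + 1350) + 44) = (564 + 1557)*(-204/1536 + 44) = 2121*(-204*1/1536 + 44) = 2121*(-17/128 + 44) = 2121*(5615/128) = 11909415/128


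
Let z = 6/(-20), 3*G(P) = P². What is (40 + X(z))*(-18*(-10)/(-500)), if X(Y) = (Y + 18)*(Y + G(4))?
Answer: -116181/2500 ≈ -46.472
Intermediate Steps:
G(P) = P²/3
z = -3/10 (z = 6*(-1/20) = -3/10 ≈ -0.30000)
X(Y) = (18 + Y)*(16/3 + Y) (X(Y) = (Y + 18)*(Y + (⅓)*4²) = (18 + Y)*(Y + (⅓)*16) = (18 + Y)*(Y + 16/3) = (18 + Y)*(16/3 + Y))
(40 + X(z))*(-18*(-10)/(-500)) = (40 + (96 + (-3/10)² + (70/3)*(-3/10)))*(-18*(-10)/(-500)) = (40 + (96 + 9/100 - 7))*(180*(-1/500)) = (40 + 8909/100)*(-9/25) = (12909/100)*(-9/25) = -116181/2500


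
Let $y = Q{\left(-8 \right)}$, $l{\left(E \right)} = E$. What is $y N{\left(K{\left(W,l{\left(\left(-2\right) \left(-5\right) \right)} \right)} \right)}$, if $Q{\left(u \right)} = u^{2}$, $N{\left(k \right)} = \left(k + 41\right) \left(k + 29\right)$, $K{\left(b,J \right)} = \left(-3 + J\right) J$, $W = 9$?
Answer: $703296$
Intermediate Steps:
$K{\left(b,J \right)} = J \left(-3 + J\right)$
$N{\left(k \right)} = \left(29 + k\right) \left(41 + k\right)$ ($N{\left(k \right)} = \left(41 + k\right) \left(29 + k\right) = \left(29 + k\right) \left(41 + k\right)$)
$y = 64$ ($y = \left(-8\right)^{2} = 64$)
$y N{\left(K{\left(W,l{\left(\left(-2\right) \left(-5\right) \right)} \right)} \right)} = 64 \left(1189 + \left(\left(-2\right) \left(-5\right) \left(-3 - -10\right)\right)^{2} + 70 \left(-2\right) \left(-5\right) \left(-3 - -10\right)\right) = 64 \left(1189 + \left(10 \left(-3 + 10\right)\right)^{2} + 70 \cdot 10 \left(-3 + 10\right)\right) = 64 \left(1189 + \left(10 \cdot 7\right)^{2} + 70 \cdot 10 \cdot 7\right) = 64 \left(1189 + 70^{2} + 70 \cdot 70\right) = 64 \left(1189 + 4900 + 4900\right) = 64 \cdot 10989 = 703296$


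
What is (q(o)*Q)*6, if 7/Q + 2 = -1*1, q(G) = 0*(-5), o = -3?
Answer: 0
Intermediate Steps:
q(G) = 0
Q = -7/3 (Q = 7/(-2 - 1*1) = 7/(-2 - 1) = 7/(-3) = 7*(-1/3) = -7/3 ≈ -2.3333)
(q(o)*Q)*6 = (0*(-7/3))*6 = 0*6 = 0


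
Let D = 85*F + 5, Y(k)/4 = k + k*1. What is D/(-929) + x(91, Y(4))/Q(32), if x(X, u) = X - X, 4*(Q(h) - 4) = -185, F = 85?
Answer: -7230/929 ≈ -7.7826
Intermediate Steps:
Y(k) = 8*k (Y(k) = 4*(k + k*1) = 4*(k + k) = 4*(2*k) = 8*k)
Q(h) = -169/4 (Q(h) = 4 + (¼)*(-185) = 4 - 185/4 = -169/4)
D = 7230 (D = 85*85 + 5 = 7225 + 5 = 7230)
x(X, u) = 0
D/(-929) + x(91, Y(4))/Q(32) = 7230/(-929) + 0/(-169/4) = 7230*(-1/929) + 0*(-4/169) = -7230/929 + 0 = -7230/929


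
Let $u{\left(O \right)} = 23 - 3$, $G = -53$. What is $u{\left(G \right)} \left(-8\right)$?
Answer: $-160$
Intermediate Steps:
$u{\left(O \right)} = 20$
$u{\left(G \right)} \left(-8\right) = 20 \left(-8\right) = -160$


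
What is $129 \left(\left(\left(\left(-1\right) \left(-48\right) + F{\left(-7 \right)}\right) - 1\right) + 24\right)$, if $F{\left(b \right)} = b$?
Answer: $8256$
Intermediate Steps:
$129 \left(\left(\left(\left(-1\right) \left(-48\right) + F{\left(-7 \right)}\right) - 1\right) + 24\right) = 129 \left(\left(\left(\left(-1\right) \left(-48\right) - 7\right) - 1\right) + 24\right) = 129 \left(\left(\left(48 - 7\right) - 1\right) + 24\right) = 129 \left(\left(41 - 1\right) + 24\right) = 129 \left(40 + 24\right) = 129 \cdot 64 = 8256$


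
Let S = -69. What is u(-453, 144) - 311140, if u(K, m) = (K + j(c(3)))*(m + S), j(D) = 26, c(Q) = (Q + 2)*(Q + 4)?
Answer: -343165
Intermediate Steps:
c(Q) = (2 + Q)*(4 + Q)
u(K, m) = (-69 + m)*(26 + K) (u(K, m) = (K + 26)*(m - 69) = (26 + K)*(-69 + m) = (-69 + m)*(26 + K))
u(-453, 144) - 311140 = (-1794 - 69*(-453) + 26*144 - 453*144) - 311140 = (-1794 + 31257 + 3744 - 65232) - 311140 = -32025 - 311140 = -343165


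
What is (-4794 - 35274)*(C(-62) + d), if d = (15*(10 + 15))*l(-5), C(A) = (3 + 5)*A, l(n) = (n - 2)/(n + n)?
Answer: 9355878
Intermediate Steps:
l(n) = (-2 + n)/(2*n) (l(n) = (-2 + n)/((2*n)) = (-2 + n)*(1/(2*n)) = (-2 + n)/(2*n))
C(A) = 8*A
d = 525/2 (d = (15*(10 + 15))*((½)*(-2 - 5)/(-5)) = (15*25)*((½)*(-⅕)*(-7)) = 375*(7/10) = 525/2 ≈ 262.50)
(-4794 - 35274)*(C(-62) + d) = (-4794 - 35274)*(8*(-62) + 525/2) = -40068*(-496 + 525/2) = -40068*(-467/2) = 9355878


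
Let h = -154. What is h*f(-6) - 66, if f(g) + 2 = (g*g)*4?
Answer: -21934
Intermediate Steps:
f(g) = -2 + 4*g² (f(g) = -2 + (g*g)*4 = -2 + g²*4 = -2 + 4*g²)
h*f(-6) - 66 = -154*(-2 + 4*(-6)²) - 66 = -154*(-2 + 4*36) - 66 = -154*(-2 + 144) - 66 = -154*142 - 66 = -21868 - 66 = -21934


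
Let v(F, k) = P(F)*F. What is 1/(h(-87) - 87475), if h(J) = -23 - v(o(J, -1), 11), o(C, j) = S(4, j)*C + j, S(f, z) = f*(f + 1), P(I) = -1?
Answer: -1/89239 ≈ -1.1206e-5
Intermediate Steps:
S(f, z) = f*(1 + f)
o(C, j) = j + 20*C (o(C, j) = (4*(1 + 4))*C + j = (4*5)*C + j = 20*C + j = j + 20*C)
v(F, k) = -F
h(J) = -24 + 20*J (h(J) = -23 - (-1)*(-1 + 20*J) = -23 - (1 - 20*J) = -23 + (-1 + 20*J) = -24 + 20*J)
1/(h(-87) - 87475) = 1/((-24 + 20*(-87)) - 87475) = 1/((-24 - 1740) - 87475) = 1/(-1764 - 87475) = 1/(-89239) = -1/89239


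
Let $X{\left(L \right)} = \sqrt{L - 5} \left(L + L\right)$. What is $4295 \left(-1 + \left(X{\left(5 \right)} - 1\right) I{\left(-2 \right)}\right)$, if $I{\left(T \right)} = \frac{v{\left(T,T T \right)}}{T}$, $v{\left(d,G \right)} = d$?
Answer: $-8590$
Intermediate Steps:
$X{\left(L \right)} = 2 L \sqrt{-5 + L}$ ($X{\left(L \right)} = \sqrt{-5 + L} 2 L = 2 L \sqrt{-5 + L}$)
$I{\left(T \right)} = 1$ ($I{\left(T \right)} = \frac{T}{T} = 1$)
$4295 \left(-1 + \left(X{\left(5 \right)} - 1\right) I{\left(-2 \right)}\right) = 4295 \left(-1 + \left(2 \cdot 5 \sqrt{-5 + 5} - 1\right) 1\right) = 4295 \left(-1 + \left(2 \cdot 5 \sqrt{0} - 1\right) 1\right) = 4295 \left(-1 + \left(2 \cdot 5 \cdot 0 - 1\right) 1\right) = 4295 \left(-1 + \left(0 - 1\right) 1\right) = 4295 \left(-1 - 1\right) = 4295 \left(-2\right) = -8590$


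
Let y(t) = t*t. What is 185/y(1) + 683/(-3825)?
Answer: 706942/3825 ≈ 184.82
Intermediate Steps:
y(t) = t²
185/y(1) + 683/(-3825) = 185/(1²) + 683/(-3825) = 185/1 + 683*(-1/3825) = 185*1 - 683/3825 = 185 - 683/3825 = 706942/3825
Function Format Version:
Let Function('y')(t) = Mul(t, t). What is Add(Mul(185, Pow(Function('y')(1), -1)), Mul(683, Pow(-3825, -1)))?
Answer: Rational(706942, 3825) ≈ 184.82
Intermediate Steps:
Function('y')(t) = Pow(t, 2)
Add(Mul(185, Pow(Function('y')(1), -1)), Mul(683, Pow(-3825, -1))) = Add(Mul(185, Pow(Pow(1, 2), -1)), Mul(683, Pow(-3825, -1))) = Add(Mul(185, Pow(1, -1)), Mul(683, Rational(-1, 3825))) = Add(Mul(185, 1), Rational(-683, 3825)) = Add(185, Rational(-683, 3825)) = Rational(706942, 3825)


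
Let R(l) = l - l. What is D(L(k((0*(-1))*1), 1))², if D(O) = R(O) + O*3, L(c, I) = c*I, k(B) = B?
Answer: 0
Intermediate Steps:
R(l) = 0
L(c, I) = I*c
D(O) = 3*O (D(O) = 0 + O*3 = 0 + 3*O = 3*O)
D(L(k((0*(-1))*1), 1))² = (3*(1*((0*(-1))*1)))² = (3*(1*(0*1)))² = (3*(1*0))² = (3*0)² = 0² = 0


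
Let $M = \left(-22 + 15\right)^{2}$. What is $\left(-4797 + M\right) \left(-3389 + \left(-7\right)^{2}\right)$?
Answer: $15858320$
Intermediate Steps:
$M = 49$ ($M = \left(-7\right)^{2} = 49$)
$\left(-4797 + M\right) \left(-3389 + \left(-7\right)^{2}\right) = \left(-4797 + 49\right) \left(-3389 + \left(-7\right)^{2}\right) = - 4748 \left(-3389 + 49\right) = \left(-4748\right) \left(-3340\right) = 15858320$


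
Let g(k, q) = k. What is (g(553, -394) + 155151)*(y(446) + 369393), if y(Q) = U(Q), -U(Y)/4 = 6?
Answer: 57512230776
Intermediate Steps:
U(Y) = -24 (U(Y) = -4*6 = -24)
y(Q) = -24
(g(553, -394) + 155151)*(y(446) + 369393) = (553 + 155151)*(-24 + 369393) = 155704*369369 = 57512230776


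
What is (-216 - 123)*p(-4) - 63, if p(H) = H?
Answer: 1293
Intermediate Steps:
(-216 - 123)*p(-4) - 63 = (-216 - 123)*(-4) - 63 = -339*(-4) - 63 = 1356 - 63 = 1293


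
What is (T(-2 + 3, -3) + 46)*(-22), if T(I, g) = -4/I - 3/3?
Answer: -902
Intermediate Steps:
T(I, g) = -1 - 4/I (T(I, g) = -4/I - 3*1/3 = -4/I - 1 = -1 - 4/I)
(T(-2 + 3, -3) + 46)*(-22) = ((-4 - (-2 + 3))/(-2 + 3) + 46)*(-22) = ((-4 - 1*1)/1 + 46)*(-22) = (1*(-4 - 1) + 46)*(-22) = (1*(-5) + 46)*(-22) = (-5 + 46)*(-22) = 41*(-22) = -902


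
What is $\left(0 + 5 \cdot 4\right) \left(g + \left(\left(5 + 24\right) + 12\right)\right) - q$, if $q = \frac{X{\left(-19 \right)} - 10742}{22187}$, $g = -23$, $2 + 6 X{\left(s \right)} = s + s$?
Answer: $\frac{23994206}{66561} \approx 360.48$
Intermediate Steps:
$X{\left(s \right)} = - \frac{1}{3} + \frac{s}{3}$ ($X{\left(s \right)} = - \frac{1}{3} + \frac{s + s}{6} = - \frac{1}{3} + \frac{2 s}{6} = - \frac{1}{3} + \frac{s}{3}$)
$q = - \frac{32246}{66561}$ ($q = \frac{\left(- \frac{1}{3} + \frac{1}{3} \left(-19\right)\right) - 10742}{22187} = \left(\left(- \frac{1}{3} - \frac{19}{3}\right) - 10742\right) \frac{1}{22187} = \left(- \frac{20}{3} - 10742\right) \frac{1}{22187} = \left(- \frac{32246}{3}\right) \frac{1}{22187} = - \frac{32246}{66561} \approx -0.48446$)
$\left(0 + 5 \cdot 4\right) \left(g + \left(\left(5 + 24\right) + 12\right)\right) - q = \left(0 + 5 \cdot 4\right) \left(-23 + \left(\left(5 + 24\right) + 12\right)\right) - - \frac{32246}{66561} = \left(0 + 20\right) \left(-23 + \left(29 + 12\right)\right) + \frac{32246}{66561} = 20 \left(-23 + 41\right) + \frac{32246}{66561} = 20 \cdot 18 + \frac{32246}{66561} = 360 + \frac{32246}{66561} = \frac{23994206}{66561}$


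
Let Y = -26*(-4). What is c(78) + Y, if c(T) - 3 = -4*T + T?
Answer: -127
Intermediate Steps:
Y = 104
c(T) = 3 - 3*T (c(T) = 3 + (-4*T + T) = 3 - 3*T)
c(78) + Y = (3 - 3*78) + 104 = (3 - 234) + 104 = -231 + 104 = -127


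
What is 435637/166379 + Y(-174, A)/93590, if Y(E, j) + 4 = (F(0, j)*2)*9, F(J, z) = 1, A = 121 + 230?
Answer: 2912399724/1112243615 ≈ 2.6185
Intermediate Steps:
A = 351
Y(E, j) = 14 (Y(E, j) = -4 + (1*2)*9 = -4 + 2*9 = -4 + 18 = 14)
435637/166379 + Y(-174, A)/93590 = 435637/166379 + 14/93590 = 435637*(1/166379) + 14*(1/93590) = 435637/166379 + 1/6685 = 2912399724/1112243615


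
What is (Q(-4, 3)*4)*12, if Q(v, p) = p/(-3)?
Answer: -48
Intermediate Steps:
Q(v, p) = -p/3 (Q(v, p) = p*(-1/3) = -p/3)
(Q(-4, 3)*4)*12 = (-1/3*3*4)*12 = -1*4*12 = -4*12 = -48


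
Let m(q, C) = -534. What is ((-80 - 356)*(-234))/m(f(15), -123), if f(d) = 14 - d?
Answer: -17004/89 ≈ -191.06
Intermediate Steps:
((-80 - 356)*(-234))/m(f(15), -123) = ((-80 - 356)*(-234))/(-534) = -436*(-234)*(-1/534) = 102024*(-1/534) = -17004/89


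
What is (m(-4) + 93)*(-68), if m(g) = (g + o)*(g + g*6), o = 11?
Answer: 7004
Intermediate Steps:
m(g) = 7*g*(11 + g) (m(g) = (g + 11)*(g + g*6) = (11 + g)*(g + 6*g) = (11 + g)*(7*g) = 7*g*(11 + g))
(m(-4) + 93)*(-68) = (7*(-4)*(11 - 4) + 93)*(-68) = (7*(-4)*7 + 93)*(-68) = (-196 + 93)*(-68) = -103*(-68) = 7004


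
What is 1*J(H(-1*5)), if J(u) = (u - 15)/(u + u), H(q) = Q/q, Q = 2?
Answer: 77/4 ≈ 19.250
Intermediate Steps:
H(q) = 2/q
J(u) = (-15 + u)/(2*u) (J(u) = (-15 + u)/((2*u)) = (-15 + u)*(1/(2*u)) = (-15 + u)/(2*u))
1*J(H(-1*5)) = 1*((-15 + 2/((-1*5)))/(2*((2/((-1*5)))))) = 1*((-15 + 2/(-5))/(2*((2/(-5))))) = 1*((-15 + 2*(-1/5))/(2*((2*(-1/5))))) = 1*((-15 - 2/5)/(2*(-2/5))) = 1*((1/2)*(-5/2)*(-77/5)) = 1*(77/4) = 77/4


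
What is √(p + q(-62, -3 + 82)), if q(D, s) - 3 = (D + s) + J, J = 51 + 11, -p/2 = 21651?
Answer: 2*I*√10805 ≈ 207.89*I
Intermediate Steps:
p = -43302 (p = -2*21651 = -43302)
J = 62
q(D, s) = 65 + D + s (q(D, s) = 3 + ((D + s) + 62) = 3 + (62 + D + s) = 65 + D + s)
√(p + q(-62, -3 + 82)) = √(-43302 + (65 - 62 + (-3 + 82))) = √(-43302 + (65 - 62 + 79)) = √(-43302 + 82) = √(-43220) = 2*I*√10805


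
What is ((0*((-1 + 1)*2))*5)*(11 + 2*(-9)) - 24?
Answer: -24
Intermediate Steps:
((0*((-1 + 1)*2))*5)*(11 + 2*(-9)) - 24 = ((0*(0*2))*5)*(11 - 18) - 24 = ((0*0)*5)*(-7) - 24 = (0*5)*(-7) - 24 = 0*(-7) - 24 = 0 - 24 = -24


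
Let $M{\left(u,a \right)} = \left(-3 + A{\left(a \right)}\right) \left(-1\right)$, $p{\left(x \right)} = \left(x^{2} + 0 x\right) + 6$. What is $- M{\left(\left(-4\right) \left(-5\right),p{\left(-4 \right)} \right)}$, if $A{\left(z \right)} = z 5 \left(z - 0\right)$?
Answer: $2417$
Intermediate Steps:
$p{\left(x \right)} = 6 + x^{2}$ ($p{\left(x \right)} = \left(x^{2} + 0\right) + 6 = x^{2} + 6 = 6 + x^{2}$)
$A{\left(z \right)} = 5 z^{2}$ ($A{\left(z \right)} = 5 z \left(z + 0\right) = 5 z z = 5 z^{2}$)
$M{\left(u,a \right)} = 3 - 5 a^{2}$ ($M{\left(u,a \right)} = \left(-3 + 5 a^{2}\right) \left(-1\right) = 3 - 5 a^{2}$)
$- M{\left(\left(-4\right) \left(-5\right),p{\left(-4 \right)} \right)} = - (3 - 5 \left(6 + \left(-4\right)^{2}\right)^{2}) = - (3 - 5 \left(6 + 16\right)^{2}) = - (3 - 5 \cdot 22^{2}) = - (3 - 2420) = \left(-1\right) \left(-2417\right) = 2417$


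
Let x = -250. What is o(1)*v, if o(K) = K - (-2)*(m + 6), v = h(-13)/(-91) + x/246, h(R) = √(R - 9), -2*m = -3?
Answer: -2000/123 - 16*I*√22/91 ≈ -16.26 - 0.82469*I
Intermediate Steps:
m = 3/2 (m = -½*(-3) = 3/2 ≈ 1.5000)
h(R) = √(-9 + R)
v = -125/123 - I*√22/91 (v = √(-9 - 13)/(-91) - 250/246 = √(-22)*(-1/91) - 250*1/246 = (I*√22)*(-1/91) - 125/123 = -I*√22/91 - 125/123 = -125/123 - I*√22/91 ≈ -1.0163 - 0.051543*I)
o(K) = 15 + K (o(K) = K - (-2)*(3/2 + 6) = K - (-2)*15/2 = K - 1*(-15) = K + 15 = 15 + K)
o(1)*v = (15 + 1)*(-125/123 - I*√22/91) = 16*(-125/123 - I*√22/91) = -2000/123 - 16*I*√22/91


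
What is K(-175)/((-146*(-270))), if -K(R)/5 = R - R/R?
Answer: 44/1971 ≈ 0.022324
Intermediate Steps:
K(R) = 5 - 5*R (K(R) = -5*(R - R/R) = -5*(R - 1*1) = -5*(R - 1) = -5*(-1 + R) = 5 - 5*R)
K(-175)/((-146*(-270))) = (5 - 5*(-175))/((-146*(-270))) = (5 + 875)/39420 = 880*(1/39420) = 44/1971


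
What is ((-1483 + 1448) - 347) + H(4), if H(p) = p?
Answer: -378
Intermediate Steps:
((-1483 + 1448) - 347) + H(4) = ((-1483 + 1448) - 347) + 4 = (-35 - 347) + 4 = -382 + 4 = -378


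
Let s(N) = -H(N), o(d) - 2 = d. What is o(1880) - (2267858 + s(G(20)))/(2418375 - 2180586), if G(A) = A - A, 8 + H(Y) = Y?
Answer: 445251032/237789 ≈ 1872.5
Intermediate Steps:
H(Y) = -8 + Y
o(d) = 2 + d
G(A) = 0
s(N) = 8 - N (s(N) = -(-8 + N) = 8 - N)
o(1880) - (2267858 + s(G(20)))/(2418375 - 2180586) = (2 + 1880) - (2267858 + (8 - 1*0))/(2418375 - 2180586) = 1882 - (2267858 + (8 + 0))/237789 = 1882 - (2267858 + 8)/237789 = 1882 - 2267866/237789 = 445251032/237789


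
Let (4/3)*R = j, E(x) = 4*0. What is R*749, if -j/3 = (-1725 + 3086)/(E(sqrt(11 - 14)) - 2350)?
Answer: 9174501/9400 ≈ 976.01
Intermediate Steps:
E(x) = 0
j = 4083/2350 (j = -3*(-1725 + 3086)/(0 - 2350) = -4083/(-2350) = -4083*(-1)/2350 = -3*(-1361/2350) = 4083/2350 ≈ 1.7374)
R = 12249/9400 (R = (3/4)*(4083/2350) = 12249/9400 ≈ 1.3031)
R*749 = (12249/9400)*749 = 9174501/9400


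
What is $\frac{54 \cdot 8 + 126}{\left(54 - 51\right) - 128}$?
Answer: $- \frac{558}{125} \approx -4.464$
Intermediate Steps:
$\frac{54 \cdot 8 + 126}{\left(54 - 51\right) - 128} = \frac{432 + 126}{\left(54 - 51\right) - 128} = \frac{558}{3 - 128} = \frac{558}{-125} = 558 \left(- \frac{1}{125}\right) = - \frac{558}{125}$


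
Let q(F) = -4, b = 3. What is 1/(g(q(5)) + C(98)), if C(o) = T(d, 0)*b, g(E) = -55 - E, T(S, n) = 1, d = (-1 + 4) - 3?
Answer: -1/48 ≈ -0.020833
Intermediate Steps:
d = 0 (d = 3 - 3 = 0)
C(o) = 3 (C(o) = 1*3 = 3)
1/(g(q(5)) + C(98)) = 1/((-55 - 1*(-4)) + 3) = 1/((-55 + 4) + 3) = 1/(-51 + 3) = 1/(-48) = -1/48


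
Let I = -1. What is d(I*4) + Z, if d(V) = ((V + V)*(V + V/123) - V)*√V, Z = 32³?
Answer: 32768 + 8920*I/123 ≈ 32768.0 + 72.52*I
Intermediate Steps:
Z = 32768
d(V) = √V*(-V + 248*V²/123) (d(V) = ((2*V)*(V + V*(1/123)) - V)*√V = ((2*V)*(V + V/123) - V)*√V = ((2*V)*(124*V/123) - V)*√V = (248*V²/123 - V)*√V = (-V + 248*V²/123)*√V = √V*(-V + 248*V²/123))
d(I*4) + Z = (-1*4)^(3/2)*(-123 + 248*(-1*4))/123 + 32768 = (-4)^(3/2)*(-123 + 248*(-4))/123 + 32768 = (-8*I)*(-123 - 992)/123 + 32768 = (1/123)*(-8*I)*(-1115) + 32768 = 8920*I/123 + 32768 = 32768 + 8920*I/123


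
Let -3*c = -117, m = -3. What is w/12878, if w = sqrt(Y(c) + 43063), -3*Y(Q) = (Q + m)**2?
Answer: sqrt(42631)/12878 ≈ 0.016033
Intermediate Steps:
c = 39 (c = -1/3*(-117) = 39)
Y(Q) = -(-3 + Q)**2/3 (Y(Q) = -(Q - 3)**2/3 = -(-3 + Q)**2/3)
w = sqrt(42631) (w = sqrt(-(-3 + 39)**2/3 + 43063) = sqrt(-1/3*36**2 + 43063) = sqrt(-1/3*1296 + 43063) = sqrt(-432 + 43063) = sqrt(42631) ≈ 206.47)
w/12878 = sqrt(42631)/12878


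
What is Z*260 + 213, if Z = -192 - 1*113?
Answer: -79087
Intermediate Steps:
Z = -305 (Z = -192 - 113 = -305)
Z*260 + 213 = -305*260 + 213 = -79300 + 213 = -79087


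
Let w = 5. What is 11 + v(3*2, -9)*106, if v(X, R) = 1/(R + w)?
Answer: -31/2 ≈ -15.500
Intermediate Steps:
v(X, R) = 1/(5 + R) (v(X, R) = 1/(R + 5) = 1/(5 + R))
11 + v(3*2, -9)*106 = 11 + 106/(5 - 9) = 11 + 106/(-4) = 11 - ¼*106 = 11 - 53/2 = -31/2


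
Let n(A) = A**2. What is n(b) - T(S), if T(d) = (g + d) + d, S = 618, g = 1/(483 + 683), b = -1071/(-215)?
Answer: -65280957019/53898350 ≈ -1211.2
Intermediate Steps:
b = 1071/215 (b = -1071*(-1/215) = 1071/215 ≈ 4.9814)
g = 1/1166 ≈ 0.00085763
T(d) = 1/1166 + 2*d (T(d) = (1/1166 + d) + d = 1/1166 + 2*d)
n(b) - T(S) = (1071/215)**2 - (1/1166 + 2*618) = 1147041/46225 - (1/1166 + 1236) = 1147041/46225 - 1*1441177/1166 = 1147041/46225 - 1441177/1166 = -65280957019/53898350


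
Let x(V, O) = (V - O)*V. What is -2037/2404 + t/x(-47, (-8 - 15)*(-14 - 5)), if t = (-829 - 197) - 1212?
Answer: -12929457/13671548 ≈ -0.94572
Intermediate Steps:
t = -2238 (t = -1026 - 1212 = -2238)
x(V, O) = V*(V - O)
-2037/2404 + t/x(-47, (-8 - 15)*(-14 - 5)) = -2037/2404 - 2238*(-1/(47*(-47 - (-8 - 15)*(-14 - 5)))) = -2037*1/2404 - 2238*(-1/(47*(-47 - (-23)*(-19)))) = -2037/2404 - 2238*(-1/(47*(-47 - 1*437))) = -2037/2404 - 2238*(-1/(47*(-47 - 437))) = -2037/2404 - 2238/((-47*(-484))) = -2037/2404 - 2238/22748 = -2037/2404 - 2238*1/22748 = -2037/2404 - 1119/11374 = -12929457/13671548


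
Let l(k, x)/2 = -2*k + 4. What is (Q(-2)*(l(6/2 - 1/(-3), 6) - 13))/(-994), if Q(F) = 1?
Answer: 55/2982 ≈ 0.018444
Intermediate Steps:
l(k, x) = 8 - 4*k (l(k, x) = 2*(-2*k + 4) = 2*(4 - 2*k) = 8 - 4*k)
(Q(-2)*(l(6/2 - 1/(-3), 6) - 13))/(-994) = (1*((8 - 4*(6/2 - 1/(-3))) - 13))/(-994) = (1*((8 - 4*(6*(1/2) - 1*(-1/3))) - 13))*(-1/994) = (1*((8 - 4*(3 + 1/3)) - 13))*(-1/994) = (1*((8 - 4*10/3) - 13))*(-1/994) = (1*((8 - 40/3) - 13))*(-1/994) = (1*(-16/3 - 13))*(-1/994) = (1*(-55/3))*(-1/994) = -55/3*(-1/994) = 55/2982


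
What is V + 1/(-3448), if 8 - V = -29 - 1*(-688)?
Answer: -2244649/3448 ≈ -651.00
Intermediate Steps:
V = -651 (V = 8 - (-29 - 1*(-688)) = 8 - (-29 + 688) = 8 - 1*659 = 8 - 659 = -651)
V + 1/(-3448) = -651 + 1/(-3448) = -651 - 1/3448 = -2244649/3448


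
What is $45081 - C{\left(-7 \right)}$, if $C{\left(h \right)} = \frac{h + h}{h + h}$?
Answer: $45080$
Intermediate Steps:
$C{\left(h \right)} = 1$ ($C{\left(h \right)} = \frac{2 h}{2 h} = 2 h \frac{1}{2 h} = 1$)
$45081 - C{\left(-7 \right)} = 45081 - 1 = 45080$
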